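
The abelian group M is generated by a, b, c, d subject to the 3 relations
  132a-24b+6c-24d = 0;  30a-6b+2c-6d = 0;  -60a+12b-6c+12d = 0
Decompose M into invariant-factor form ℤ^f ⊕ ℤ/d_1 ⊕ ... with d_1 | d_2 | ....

rank_ℚ(R)=3; free=4−3=1
SNF(R) diag = [2, 6, 12] → torsion [2, 6, 12]

Answer: M ≅ ℤ^1 ⊕ ℤ/2 ⊕ ℤ/6 ⊕ ℤ/12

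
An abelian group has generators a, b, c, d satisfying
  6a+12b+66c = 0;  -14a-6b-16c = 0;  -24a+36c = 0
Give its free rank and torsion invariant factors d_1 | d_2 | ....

rank_ℚ(R)=3; free=4−3=1
SNF(R) diag = [2, 6, 12] → torsion [2, 6, 12]

Answer: M ≅ ℤ^1 ⊕ ℤ/2 ⊕ ℤ/6 ⊕ ℤ/12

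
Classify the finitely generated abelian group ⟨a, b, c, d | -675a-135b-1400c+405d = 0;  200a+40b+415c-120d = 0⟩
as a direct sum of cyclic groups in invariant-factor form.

rank_ℚ(R)=2; free=4−2=2
SNF(R) diag = [5, 5] → torsion [5, 5]

Answer: M ≅ ℤ^2 ⊕ ℤ/5 ⊕ ℤ/5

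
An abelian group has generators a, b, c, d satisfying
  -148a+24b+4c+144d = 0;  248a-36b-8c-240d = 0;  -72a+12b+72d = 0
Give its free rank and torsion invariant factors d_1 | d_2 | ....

Answer: M ≅ ℤ^1 ⊕ ℤ/4 ⊕ ℤ/12 ⊕ ℤ/24

Derivation:
rank_ℚ(R)=3; free=4−3=1
SNF(R) diag = [4, 12, 24] → torsion [4, 12, 24]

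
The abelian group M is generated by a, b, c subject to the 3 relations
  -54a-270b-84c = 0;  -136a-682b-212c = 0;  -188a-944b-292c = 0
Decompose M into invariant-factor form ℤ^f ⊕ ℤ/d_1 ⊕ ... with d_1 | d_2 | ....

Answer: M ≅ ℤ/2 ⊕ ℤ/6 ⊕ ℤ/12

Derivation:
rank_ℚ(R)=3; free=3−3=0
SNF(R) diag = [2, 6, 12] → torsion [2, 6, 12]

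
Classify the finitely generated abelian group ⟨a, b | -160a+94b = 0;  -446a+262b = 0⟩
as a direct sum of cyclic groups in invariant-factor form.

rank_ℚ(R)=2; free=2−2=0
SNF(R) diag = [2, 2] → torsion [2, 2]

Answer: M ≅ ℤ/2 ⊕ ℤ/2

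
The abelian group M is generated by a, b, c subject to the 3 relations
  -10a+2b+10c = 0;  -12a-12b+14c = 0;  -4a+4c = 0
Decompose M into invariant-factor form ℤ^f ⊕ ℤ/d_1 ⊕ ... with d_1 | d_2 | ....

rank_ℚ(R)=3; free=3−3=0
SNF(R) diag = [2, 2, 4] → torsion [2, 2, 4]

Answer: M ≅ ℤ/2 ⊕ ℤ/2 ⊕ ℤ/4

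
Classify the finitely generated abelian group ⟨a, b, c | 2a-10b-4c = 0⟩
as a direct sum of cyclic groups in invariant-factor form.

rank_ℚ(R)=1; free=3−1=2
SNF(R) diag = [2] → torsion [2]

Answer: M ≅ ℤ^2 ⊕ ℤ/2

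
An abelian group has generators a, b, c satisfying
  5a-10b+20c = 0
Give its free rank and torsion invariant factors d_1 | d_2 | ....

Answer: M ≅ ℤ^2 ⊕ ℤ/5

Derivation:
rank_ℚ(R)=1; free=3−1=2
SNF(R) diag = [5] → torsion [5]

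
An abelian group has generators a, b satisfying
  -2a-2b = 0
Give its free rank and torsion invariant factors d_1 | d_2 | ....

Answer: M ≅ ℤ^1 ⊕ ℤ/2

Derivation:
rank_ℚ(R)=1; free=2−1=1
SNF(R) diag = [2] → torsion [2]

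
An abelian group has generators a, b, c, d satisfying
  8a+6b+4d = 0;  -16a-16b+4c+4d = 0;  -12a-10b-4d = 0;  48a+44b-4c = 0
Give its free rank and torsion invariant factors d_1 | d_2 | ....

rank_ℚ(R)=4; free=4−4=0
SNF(R) diag = [2, 4, 4, 4] → torsion [2, 4, 4, 4]

Answer: M ≅ ℤ/2 ⊕ ℤ/4 ⊕ ℤ/4 ⊕ ℤ/4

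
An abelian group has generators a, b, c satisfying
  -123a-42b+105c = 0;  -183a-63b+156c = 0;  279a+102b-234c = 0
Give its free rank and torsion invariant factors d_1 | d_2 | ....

Answer: M ≅ ℤ/3 ⊕ ℤ/3 ⊕ ℤ/9

Derivation:
rank_ℚ(R)=3; free=3−3=0
SNF(R) diag = [3, 3, 9] → torsion [3, 3, 9]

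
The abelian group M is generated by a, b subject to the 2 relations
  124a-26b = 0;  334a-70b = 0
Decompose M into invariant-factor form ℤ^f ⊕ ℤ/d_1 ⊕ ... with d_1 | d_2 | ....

rank_ℚ(R)=2; free=2−2=0
SNF(R) diag = [2, 2] → torsion [2, 2]

Answer: M ≅ ℤ/2 ⊕ ℤ/2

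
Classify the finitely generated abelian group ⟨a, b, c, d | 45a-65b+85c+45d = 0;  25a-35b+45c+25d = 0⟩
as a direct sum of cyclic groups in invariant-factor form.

Answer: M ≅ ℤ^2 ⊕ ℤ/5 ⊕ ℤ/10

Derivation:
rank_ℚ(R)=2; free=4−2=2
SNF(R) diag = [5, 10] → torsion [5, 10]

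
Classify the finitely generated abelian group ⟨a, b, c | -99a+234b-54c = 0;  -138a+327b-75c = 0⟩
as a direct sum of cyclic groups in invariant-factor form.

rank_ℚ(R)=2; free=3−2=1
SNF(R) diag = [3, 9] → torsion [3, 9]

Answer: M ≅ ℤ^1 ⊕ ℤ/3 ⊕ ℤ/9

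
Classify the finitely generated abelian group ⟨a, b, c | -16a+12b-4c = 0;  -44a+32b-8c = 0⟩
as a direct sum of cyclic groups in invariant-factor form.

rank_ℚ(R)=2; free=3−2=1
SNF(R) diag = [4, 4] → torsion [4, 4]

Answer: M ≅ ℤ^1 ⊕ ℤ/4 ⊕ ℤ/4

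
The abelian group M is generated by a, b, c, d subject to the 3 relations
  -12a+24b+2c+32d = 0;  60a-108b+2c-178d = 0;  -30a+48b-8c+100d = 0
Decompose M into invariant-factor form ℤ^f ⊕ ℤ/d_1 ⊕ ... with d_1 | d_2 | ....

Answer: M ≅ ℤ^1 ⊕ ℤ/2 ⊕ ℤ/6 ⊕ ℤ/6

Derivation:
rank_ℚ(R)=3; free=4−3=1
SNF(R) diag = [2, 6, 6] → torsion [2, 6, 6]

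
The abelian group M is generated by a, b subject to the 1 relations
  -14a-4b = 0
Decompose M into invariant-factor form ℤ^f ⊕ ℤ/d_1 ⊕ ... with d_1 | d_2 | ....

Answer: M ≅ ℤ^1 ⊕ ℤ/2

Derivation:
rank_ℚ(R)=1; free=2−1=1
SNF(R) diag = [2] → torsion [2]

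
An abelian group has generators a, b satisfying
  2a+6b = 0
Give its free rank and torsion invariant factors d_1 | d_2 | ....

rank_ℚ(R)=1; free=2−1=1
SNF(R) diag = [2] → torsion [2]

Answer: M ≅ ℤ^1 ⊕ ℤ/2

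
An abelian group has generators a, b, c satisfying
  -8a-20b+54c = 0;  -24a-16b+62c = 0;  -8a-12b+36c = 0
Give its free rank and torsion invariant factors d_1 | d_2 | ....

Answer: M ≅ ℤ/2 ⊕ ℤ/4 ⊕ ℤ/8

Derivation:
rank_ℚ(R)=3; free=3−3=0
SNF(R) diag = [2, 4, 8] → torsion [2, 4, 8]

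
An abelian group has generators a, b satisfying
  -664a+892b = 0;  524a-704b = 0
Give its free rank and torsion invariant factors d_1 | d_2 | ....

Answer: M ≅ ℤ/4 ⊕ ℤ/12

Derivation:
rank_ℚ(R)=2; free=2−2=0
SNF(R) diag = [4, 12] → torsion [4, 12]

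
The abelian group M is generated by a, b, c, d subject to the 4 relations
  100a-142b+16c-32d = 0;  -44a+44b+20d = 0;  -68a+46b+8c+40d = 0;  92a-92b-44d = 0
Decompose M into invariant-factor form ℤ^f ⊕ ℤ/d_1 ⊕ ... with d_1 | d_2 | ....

rank_ℚ(R)=4; free=4−4=0
SNF(R) diag = [2, 4, 8, 24] → torsion [2, 4, 8, 24]

Answer: M ≅ ℤ/2 ⊕ ℤ/4 ⊕ ℤ/8 ⊕ ℤ/24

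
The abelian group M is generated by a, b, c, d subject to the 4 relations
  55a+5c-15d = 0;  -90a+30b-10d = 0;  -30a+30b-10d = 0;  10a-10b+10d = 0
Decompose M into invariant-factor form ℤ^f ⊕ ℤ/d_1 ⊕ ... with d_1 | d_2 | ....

Answer: M ≅ ℤ/5 ⊕ ℤ/10 ⊕ ℤ/20 ⊕ ℤ/60

Derivation:
rank_ℚ(R)=4; free=4−4=0
SNF(R) diag = [5, 10, 20, 60] → torsion [5, 10, 20, 60]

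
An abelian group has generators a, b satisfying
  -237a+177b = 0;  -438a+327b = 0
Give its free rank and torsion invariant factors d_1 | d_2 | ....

Answer: M ≅ ℤ/3 ⊕ ℤ/9

Derivation:
rank_ℚ(R)=2; free=2−2=0
SNF(R) diag = [3, 9] → torsion [3, 9]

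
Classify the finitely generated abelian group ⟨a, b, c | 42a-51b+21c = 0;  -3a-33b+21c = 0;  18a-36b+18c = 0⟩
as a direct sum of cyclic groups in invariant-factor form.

rank_ℚ(R)=3; free=3−3=0
SNF(R) diag = [3, 9, 18] → torsion [3, 9, 18]

Answer: M ≅ ℤ/3 ⊕ ℤ/9 ⊕ ℤ/18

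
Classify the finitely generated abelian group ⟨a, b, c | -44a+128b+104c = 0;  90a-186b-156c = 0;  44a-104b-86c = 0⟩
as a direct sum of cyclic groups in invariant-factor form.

Answer: M ≅ ℤ/2 ⊕ ℤ/6 ⊕ ℤ/12

Derivation:
rank_ℚ(R)=3; free=3−3=0
SNF(R) diag = [2, 6, 12] → torsion [2, 6, 12]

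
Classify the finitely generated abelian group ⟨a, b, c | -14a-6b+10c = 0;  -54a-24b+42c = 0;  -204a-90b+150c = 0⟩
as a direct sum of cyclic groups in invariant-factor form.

rank_ℚ(R)=3; free=3−3=0
SNF(R) diag = [2, 6, 6] → torsion [2, 6, 6]

Answer: M ≅ ℤ/2 ⊕ ℤ/6 ⊕ ℤ/6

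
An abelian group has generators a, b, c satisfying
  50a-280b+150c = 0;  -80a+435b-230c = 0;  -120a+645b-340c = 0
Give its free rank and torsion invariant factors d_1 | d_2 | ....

rank_ℚ(R)=3; free=3−3=0
SNF(R) diag = [5, 10, 10] → torsion [5, 10, 10]

Answer: M ≅ ℤ/5 ⊕ ℤ/10 ⊕ ℤ/10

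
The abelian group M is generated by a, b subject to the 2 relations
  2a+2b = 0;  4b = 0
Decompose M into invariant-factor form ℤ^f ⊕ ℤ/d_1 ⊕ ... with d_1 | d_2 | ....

Answer: M ≅ ℤ/2 ⊕ ℤ/4

Derivation:
rank_ℚ(R)=2; free=2−2=0
SNF(R) diag = [2, 4] → torsion [2, 4]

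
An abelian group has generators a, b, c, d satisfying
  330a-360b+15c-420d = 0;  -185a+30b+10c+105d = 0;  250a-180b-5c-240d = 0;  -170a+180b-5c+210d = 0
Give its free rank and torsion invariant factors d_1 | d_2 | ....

Answer: M ≅ ℤ/5 ⊕ ℤ/15 ⊕ ℤ/30 ⊕ ℤ/60

Derivation:
rank_ℚ(R)=4; free=4−4=0
SNF(R) diag = [5, 15, 30, 60] → torsion [5, 15, 30, 60]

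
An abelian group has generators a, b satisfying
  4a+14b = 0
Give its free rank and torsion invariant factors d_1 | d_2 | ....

rank_ℚ(R)=1; free=2−1=1
SNF(R) diag = [2] → torsion [2]

Answer: M ≅ ℤ^1 ⊕ ℤ/2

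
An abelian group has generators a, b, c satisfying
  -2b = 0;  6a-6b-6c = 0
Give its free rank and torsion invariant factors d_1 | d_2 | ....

rank_ℚ(R)=2; free=3−2=1
SNF(R) diag = [2, 6] → torsion [2, 6]

Answer: M ≅ ℤ^1 ⊕ ℤ/2 ⊕ ℤ/6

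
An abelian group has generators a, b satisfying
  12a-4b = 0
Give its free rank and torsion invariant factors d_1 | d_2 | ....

rank_ℚ(R)=1; free=2−1=1
SNF(R) diag = [4] → torsion [4]

Answer: M ≅ ℤ^1 ⊕ ℤ/4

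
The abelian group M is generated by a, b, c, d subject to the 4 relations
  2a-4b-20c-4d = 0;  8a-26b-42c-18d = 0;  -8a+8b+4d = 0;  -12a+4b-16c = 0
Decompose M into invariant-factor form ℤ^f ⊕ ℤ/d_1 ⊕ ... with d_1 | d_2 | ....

Answer: M ≅ ℤ/2 ⊕ ℤ/2 ⊕ ℤ/4 ⊕ ℤ/4

Derivation:
rank_ℚ(R)=4; free=4−4=0
SNF(R) diag = [2, 2, 4, 4] → torsion [2, 2, 4, 4]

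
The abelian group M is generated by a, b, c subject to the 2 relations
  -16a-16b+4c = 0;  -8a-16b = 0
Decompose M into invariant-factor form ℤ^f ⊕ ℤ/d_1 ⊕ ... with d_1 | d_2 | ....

Answer: M ≅ ℤ^1 ⊕ ℤ/4 ⊕ ℤ/8

Derivation:
rank_ℚ(R)=2; free=3−2=1
SNF(R) diag = [4, 8] → torsion [4, 8]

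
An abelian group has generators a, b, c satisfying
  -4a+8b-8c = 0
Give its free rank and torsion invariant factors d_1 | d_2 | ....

Answer: M ≅ ℤ^2 ⊕ ℤ/4

Derivation:
rank_ℚ(R)=1; free=3−1=2
SNF(R) diag = [4] → torsion [4]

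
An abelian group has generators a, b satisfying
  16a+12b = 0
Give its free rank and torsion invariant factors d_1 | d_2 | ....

Answer: M ≅ ℤ^1 ⊕ ℤ/4

Derivation:
rank_ℚ(R)=1; free=2−1=1
SNF(R) diag = [4] → torsion [4]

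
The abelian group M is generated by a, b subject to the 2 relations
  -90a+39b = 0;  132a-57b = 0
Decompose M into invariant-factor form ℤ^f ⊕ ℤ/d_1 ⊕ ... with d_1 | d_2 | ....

rank_ℚ(R)=2; free=2−2=0
SNF(R) diag = [3, 6] → torsion [3, 6]

Answer: M ≅ ℤ/3 ⊕ ℤ/6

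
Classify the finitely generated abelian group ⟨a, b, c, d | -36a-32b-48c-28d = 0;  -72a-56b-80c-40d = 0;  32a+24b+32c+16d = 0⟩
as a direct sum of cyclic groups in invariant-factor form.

Answer: M ≅ ℤ^1 ⊕ ℤ/4 ⊕ ℤ/8 ⊕ ℤ/16

Derivation:
rank_ℚ(R)=3; free=4−3=1
SNF(R) diag = [4, 8, 16] → torsion [4, 8, 16]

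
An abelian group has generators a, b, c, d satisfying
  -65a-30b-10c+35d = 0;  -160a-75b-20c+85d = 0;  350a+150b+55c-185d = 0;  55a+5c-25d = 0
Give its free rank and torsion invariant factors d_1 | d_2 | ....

Answer: M ≅ ℤ/5 ⊕ ℤ/15 ⊕ ℤ/15 ⊕ ℤ/15

Derivation:
rank_ℚ(R)=4; free=4−4=0
SNF(R) diag = [5, 15, 15, 15] → torsion [5, 15, 15, 15]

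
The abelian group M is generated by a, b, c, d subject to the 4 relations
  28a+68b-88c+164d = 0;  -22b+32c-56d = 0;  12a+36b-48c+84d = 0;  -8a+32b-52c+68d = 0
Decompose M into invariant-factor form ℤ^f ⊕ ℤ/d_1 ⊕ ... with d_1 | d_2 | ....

Answer: M ≅ ℤ/2 ⊕ ℤ/4 ⊕ ℤ/12 ⊕ ℤ/24

Derivation:
rank_ℚ(R)=4; free=4−4=0
SNF(R) diag = [2, 4, 12, 24] → torsion [2, 4, 12, 24]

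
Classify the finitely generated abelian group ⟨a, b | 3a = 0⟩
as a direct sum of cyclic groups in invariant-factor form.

Answer: M ≅ ℤ^1 ⊕ ℤ/3

Derivation:
rank_ℚ(R)=1; free=2−1=1
SNF(R) diag = [3] → torsion [3]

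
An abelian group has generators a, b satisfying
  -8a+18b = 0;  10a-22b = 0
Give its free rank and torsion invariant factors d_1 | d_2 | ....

Answer: M ≅ ℤ/2 ⊕ ℤ/2

Derivation:
rank_ℚ(R)=2; free=2−2=0
SNF(R) diag = [2, 2] → torsion [2, 2]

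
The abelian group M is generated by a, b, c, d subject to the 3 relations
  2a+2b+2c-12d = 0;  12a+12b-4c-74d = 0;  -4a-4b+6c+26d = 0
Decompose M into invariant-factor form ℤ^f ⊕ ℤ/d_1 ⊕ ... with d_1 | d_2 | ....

Answer: M ≅ ℤ^1 ⊕ ℤ/2 ⊕ ℤ/2 ⊕ ℤ/6

Derivation:
rank_ℚ(R)=3; free=4−3=1
SNF(R) diag = [2, 2, 6] → torsion [2, 2, 6]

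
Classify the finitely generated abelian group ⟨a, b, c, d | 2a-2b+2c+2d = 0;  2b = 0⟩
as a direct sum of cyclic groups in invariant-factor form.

rank_ℚ(R)=2; free=4−2=2
SNF(R) diag = [2, 2] → torsion [2, 2]

Answer: M ≅ ℤ^2 ⊕ ℤ/2 ⊕ ℤ/2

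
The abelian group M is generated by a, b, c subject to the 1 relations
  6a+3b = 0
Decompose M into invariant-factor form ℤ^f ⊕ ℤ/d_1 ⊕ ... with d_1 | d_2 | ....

Answer: M ≅ ℤ^2 ⊕ ℤ/3

Derivation:
rank_ℚ(R)=1; free=3−1=2
SNF(R) diag = [3] → torsion [3]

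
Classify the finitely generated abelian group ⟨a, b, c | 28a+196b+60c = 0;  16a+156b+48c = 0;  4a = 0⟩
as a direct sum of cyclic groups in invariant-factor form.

Answer: M ≅ ℤ/4 ⊕ ℤ/4 ⊕ ℤ/12

Derivation:
rank_ℚ(R)=3; free=3−3=0
SNF(R) diag = [4, 4, 12] → torsion [4, 4, 12]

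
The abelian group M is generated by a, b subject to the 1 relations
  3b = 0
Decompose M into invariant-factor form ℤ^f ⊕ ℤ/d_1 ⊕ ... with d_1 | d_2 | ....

rank_ℚ(R)=1; free=2−1=1
SNF(R) diag = [3] → torsion [3]

Answer: M ≅ ℤ^1 ⊕ ℤ/3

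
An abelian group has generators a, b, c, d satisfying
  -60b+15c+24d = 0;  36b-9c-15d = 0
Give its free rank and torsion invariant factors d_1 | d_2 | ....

Answer: M ≅ ℤ^2 ⊕ ℤ/3 ⊕ ℤ/3

Derivation:
rank_ℚ(R)=2; free=4−2=2
SNF(R) diag = [3, 3] → torsion [3, 3]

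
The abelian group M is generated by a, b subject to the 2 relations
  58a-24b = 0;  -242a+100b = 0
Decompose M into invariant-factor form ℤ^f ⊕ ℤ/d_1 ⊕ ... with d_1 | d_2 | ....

rank_ℚ(R)=2; free=2−2=0
SNF(R) diag = [2, 4] → torsion [2, 4]

Answer: M ≅ ℤ/2 ⊕ ℤ/4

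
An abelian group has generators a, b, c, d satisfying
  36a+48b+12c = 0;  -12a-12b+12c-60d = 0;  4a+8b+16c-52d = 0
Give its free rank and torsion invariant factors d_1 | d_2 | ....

rank_ℚ(R)=3; free=4−3=1
SNF(R) diag = [4, 12, 12] → torsion [4, 12, 12]

Answer: M ≅ ℤ^1 ⊕ ℤ/4 ⊕ ℤ/12 ⊕ ℤ/12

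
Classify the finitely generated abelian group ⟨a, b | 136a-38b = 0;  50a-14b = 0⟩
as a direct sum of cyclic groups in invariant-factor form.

rank_ℚ(R)=2; free=2−2=0
SNF(R) diag = [2, 2] → torsion [2, 2]

Answer: M ≅ ℤ/2 ⊕ ℤ/2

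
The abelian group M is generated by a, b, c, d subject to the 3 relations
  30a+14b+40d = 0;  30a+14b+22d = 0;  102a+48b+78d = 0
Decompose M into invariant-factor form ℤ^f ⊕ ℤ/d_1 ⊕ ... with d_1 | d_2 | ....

rank_ℚ(R)=3; free=4−3=1
SNF(R) diag = [2, 6, 18] → torsion [2, 6, 18]

Answer: M ≅ ℤ^1 ⊕ ℤ/2 ⊕ ℤ/6 ⊕ ℤ/18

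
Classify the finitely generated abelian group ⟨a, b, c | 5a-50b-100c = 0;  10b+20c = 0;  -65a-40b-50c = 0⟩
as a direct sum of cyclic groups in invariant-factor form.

Answer: M ≅ ℤ/5 ⊕ ℤ/10 ⊕ ℤ/30

Derivation:
rank_ℚ(R)=3; free=3−3=0
SNF(R) diag = [5, 10, 30] → torsion [5, 10, 30]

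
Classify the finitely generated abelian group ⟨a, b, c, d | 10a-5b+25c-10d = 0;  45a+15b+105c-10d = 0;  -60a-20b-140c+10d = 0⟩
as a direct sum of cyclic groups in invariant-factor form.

Answer: M ≅ ℤ^1 ⊕ ℤ/5 ⊕ ℤ/5 ⊕ ℤ/10

Derivation:
rank_ℚ(R)=3; free=4−3=1
SNF(R) diag = [5, 5, 10] → torsion [5, 5, 10]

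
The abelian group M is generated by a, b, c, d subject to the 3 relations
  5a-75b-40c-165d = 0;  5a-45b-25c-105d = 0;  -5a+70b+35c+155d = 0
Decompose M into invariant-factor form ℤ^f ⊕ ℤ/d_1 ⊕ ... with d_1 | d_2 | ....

Answer: M ≅ ℤ^1 ⊕ ℤ/5 ⊕ ℤ/5 ⊕ ℤ/15

Derivation:
rank_ℚ(R)=3; free=4−3=1
SNF(R) diag = [5, 5, 15] → torsion [5, 5, 15]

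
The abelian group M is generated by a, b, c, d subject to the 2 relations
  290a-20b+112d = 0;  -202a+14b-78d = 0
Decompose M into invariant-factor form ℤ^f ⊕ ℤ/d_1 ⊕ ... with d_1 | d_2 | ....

rank_ℚ(R)=2; free=4−2=2
SNF(R) diag = [2, 2] → torsion [2, 2]

Answer: M ≅ ℤ^2 ⊕ ℤ/2 ⊕ ℤ/2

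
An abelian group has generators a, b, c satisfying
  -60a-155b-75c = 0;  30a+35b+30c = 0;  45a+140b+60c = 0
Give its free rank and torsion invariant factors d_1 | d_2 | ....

Answer: M ≅ ℤ/5 ⊕ ℤ/15 ⊕ ℤ/15

Derivation:
rank_ℚ(R)=3; free=3−3=0
SNF(R) diag = [5, 15, 15] → torsion [5, 15, 15]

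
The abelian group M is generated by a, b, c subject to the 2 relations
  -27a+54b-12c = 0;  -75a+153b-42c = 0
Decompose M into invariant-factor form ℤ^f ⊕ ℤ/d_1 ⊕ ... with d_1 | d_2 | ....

rank_ℚ(R)=2; free=3−2=1
SNF(R) diag = [3, 3] → torsion [3, 3]

Answer: M ≅ ℤ^1 ⊕ ℤ/3 ⊕ ℤ/3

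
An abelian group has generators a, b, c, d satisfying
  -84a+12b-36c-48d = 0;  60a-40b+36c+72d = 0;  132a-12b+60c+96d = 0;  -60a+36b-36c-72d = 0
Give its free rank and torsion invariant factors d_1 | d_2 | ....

Answer: M ≅ ℤ/4 ⊕ ℤ/12 ⊕ ℤ/24 ⊕ ℤ/24

Derivation:
rank_ℚ(R)=4; free=4−4=0
SNF(R) diag = [4, 12, 24, 24] → torsion [4, 12, 24, 24]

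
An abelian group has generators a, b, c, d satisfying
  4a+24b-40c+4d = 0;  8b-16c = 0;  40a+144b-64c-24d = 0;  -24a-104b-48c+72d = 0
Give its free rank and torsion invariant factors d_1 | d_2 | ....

rank_ℚ(R)=4; free=4−4=0
SNF(R) diag = [4, 8, 16, 32] → torsion [4, 8, 16, 32]

Answer: M ≅ ℤ/4 ⊕ ℤ/8 ⊕ ℤ/16 ⊕ ℤ/32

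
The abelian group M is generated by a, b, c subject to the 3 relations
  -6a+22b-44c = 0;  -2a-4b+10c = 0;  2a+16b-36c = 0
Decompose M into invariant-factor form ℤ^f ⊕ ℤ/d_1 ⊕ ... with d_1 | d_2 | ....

Answer: M ≅ ℤ/2 ⊕ ℤ/2 ⊕ ℤ/2

Derivation:
rank_ℚ(R)=3; free=3−3=0
SNF(R) diag = [2, 2, 2] → torsion [2, 2, 2]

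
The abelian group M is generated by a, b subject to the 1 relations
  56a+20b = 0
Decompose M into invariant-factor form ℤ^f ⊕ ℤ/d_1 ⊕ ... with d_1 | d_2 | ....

Answer: M ≅ ℤ^1 ⊕ ℤ/4

Derivation:
rank_ℚ(R)=1; free=2−1=1
SNF(R) diag = [4] → torsion [4]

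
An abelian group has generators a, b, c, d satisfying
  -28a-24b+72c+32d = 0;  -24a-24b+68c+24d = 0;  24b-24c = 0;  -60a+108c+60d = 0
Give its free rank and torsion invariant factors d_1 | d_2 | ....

Answer: M ≅ ℤ/4 ⊕ ℤ/4 ⊕ ℤ/12 ⊕ ℤ/24

Derivation:
rank_ℚ(R)=4; free=4−4=0
SNF(R) diag = [4, 4, 12, 24] → torsion [4, 4, 12, 24]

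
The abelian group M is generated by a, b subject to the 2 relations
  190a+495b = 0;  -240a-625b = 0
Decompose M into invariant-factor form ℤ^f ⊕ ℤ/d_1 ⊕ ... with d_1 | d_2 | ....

rank_ℚ(R)=2; free=2−2=0
SNF(R) diag = [5, 10] → torsion [5, 10]

Answer: M ≅ ℤ/5 ⊕ ℤ/10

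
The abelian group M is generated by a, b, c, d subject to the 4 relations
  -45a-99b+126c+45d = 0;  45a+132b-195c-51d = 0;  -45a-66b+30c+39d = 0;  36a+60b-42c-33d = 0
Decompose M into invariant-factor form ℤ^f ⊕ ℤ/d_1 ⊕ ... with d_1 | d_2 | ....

rank_ℚ(R)=4; free=4−4=0
SNF(R) diag = [3, 9, 27, 27] → torsion [3, 9, 27, 27]

Answer: M ≅ ℤ/3 ⊕ ℤ/9 ⊕ ℤ/27 ⊕ ℤ/27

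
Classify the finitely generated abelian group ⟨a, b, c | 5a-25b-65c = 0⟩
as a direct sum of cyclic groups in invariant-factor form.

Answer: M ≅ ℤ^2 ⊕ ℤ/5

Derivation:
rank_ℚ(R)=1; free=3−1=2
SNF(R) diag = [5] → torsion [5]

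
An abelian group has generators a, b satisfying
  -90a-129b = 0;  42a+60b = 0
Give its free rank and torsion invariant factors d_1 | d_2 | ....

Answer: M ≅ ℤ/3 ⊕ ℤ/6

Derivation:
rank_ℚ(R)=2; free=2−2=0
SNF(R) diag = [3, 6] → torsion [3, 6]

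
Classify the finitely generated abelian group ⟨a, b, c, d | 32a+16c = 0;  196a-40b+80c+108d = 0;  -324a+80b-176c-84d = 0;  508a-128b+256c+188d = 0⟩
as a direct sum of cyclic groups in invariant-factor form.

rank_ℚ(R)=4; free=4−4=0
SNF(R) diag = [4, 8, 16, 32] → torsion [4, 8, 16, 32]

Answer: M ≅ ℤ/4 ⊕ ℤ/8 ⊕ ℤ/16 ⊕ ℤ/32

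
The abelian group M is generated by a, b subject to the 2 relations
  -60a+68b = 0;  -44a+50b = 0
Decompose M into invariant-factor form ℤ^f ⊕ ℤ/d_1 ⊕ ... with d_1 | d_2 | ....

rank_ℚ(R)=2; free=2−2=0
SNF(R) diag = [2, 4] → torsion [2, 4]

Answer: M ≅ ℤ/2 ⊕ ℤ/4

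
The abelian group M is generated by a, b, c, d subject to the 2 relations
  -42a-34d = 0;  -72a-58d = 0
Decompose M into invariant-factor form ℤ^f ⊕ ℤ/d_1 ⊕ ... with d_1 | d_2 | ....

Answer: M ≅ ℤ^2 ⊕ ℤ/2 ⊕ ℤ/6

Derivation:
rank_ℚ(R)=2; free=4−2=2
SNF(R) diag = [2, 6] → torsion [2, 6]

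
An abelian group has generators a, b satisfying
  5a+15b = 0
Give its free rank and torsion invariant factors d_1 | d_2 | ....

rank_ℚ(R)=1; free=2−1=1
SNF(R) diag = [5] → torsion [5]

Answer: M ≅ ℤ^1 ⊕ ℤ/5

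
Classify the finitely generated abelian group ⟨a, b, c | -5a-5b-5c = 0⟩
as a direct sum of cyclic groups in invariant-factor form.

Answer: M ≅ ℤ^2 ⊕ ℤ/5

Derivation:
rank_ℚ(R)=1; free=3−1=2
SNF(R) diag = [5] → torsion [5]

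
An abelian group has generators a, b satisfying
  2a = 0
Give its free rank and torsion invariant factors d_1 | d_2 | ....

rank_ℚ(R)=1; free=2−1=1
SNF(R) diag = [2] → torsion [2]

Answer: M ≅ ℤ^1 ⊕ ℤ/2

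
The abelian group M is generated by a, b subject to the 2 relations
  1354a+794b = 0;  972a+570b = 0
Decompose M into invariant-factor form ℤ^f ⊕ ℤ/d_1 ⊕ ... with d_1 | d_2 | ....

Answer: M ≅ ℤ/2 ⊕ ℤ/6

Derivation:
rank_ℚ(R)=2; free=2−2=0
SNF(R) diag = [2, 6] → torsion [2, 6]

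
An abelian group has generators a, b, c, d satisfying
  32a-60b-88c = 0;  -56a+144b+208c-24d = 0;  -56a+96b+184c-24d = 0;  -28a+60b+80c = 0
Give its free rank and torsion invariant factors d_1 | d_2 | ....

rank_ℚ(R)=4; free=4−4=0
SNF(R) diag = [4, 12, 24, 24] → torsion [4, 12, 24, 24]

Answer: M ≅ ℤ/4 ⊕ ℤ/12 ⊕ ℤ/24 ⊕ ℤ/24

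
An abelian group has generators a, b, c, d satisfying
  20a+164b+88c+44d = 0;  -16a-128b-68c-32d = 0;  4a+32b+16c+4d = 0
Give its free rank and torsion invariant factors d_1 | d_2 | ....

rank_ℚ(R)=3; free=4−3=1
SNF(R) diag = [4, 4, 4] → torsion [4, 4, 4]

Answer: M ≅ ℤ^1 ⊕ ℤ/4 ⊕ ℤ/4 ⊕ ℤ/4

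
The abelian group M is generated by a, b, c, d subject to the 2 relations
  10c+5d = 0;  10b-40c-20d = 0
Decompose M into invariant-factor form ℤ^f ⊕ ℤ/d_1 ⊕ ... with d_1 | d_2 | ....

rank_ℚ(R)=2; free=4−2=2
SNF(R) diag = [5, 10] → torsion [5, 10]

Answer: M ≅ ℤ^2 ⊕ ℤ/5 ⊕ ℤ/10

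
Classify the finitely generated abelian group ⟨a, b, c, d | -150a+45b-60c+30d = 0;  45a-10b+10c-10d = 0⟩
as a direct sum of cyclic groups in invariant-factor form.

Answer: M ≅ ℤ^2 ⊕ ℤ/5 ⊕ ℤ/15

Derivation:
rank_ℚ(R)=2; free=4−2=2
SNF(R) diag = [5, 15] → torsion [5, 15]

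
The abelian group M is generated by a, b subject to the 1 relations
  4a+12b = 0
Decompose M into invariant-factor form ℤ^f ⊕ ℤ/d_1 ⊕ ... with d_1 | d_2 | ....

rank_ℚ(R)=1; free=2−1=1
SNF(R) diag = [4] → torsion [4]

Answer: M ≅ ℤ^1 ⊕ ℤ/4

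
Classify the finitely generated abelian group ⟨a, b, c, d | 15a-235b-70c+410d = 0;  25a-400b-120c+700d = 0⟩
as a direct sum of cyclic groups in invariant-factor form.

Answer: M ≅ ℤ^2 ⊕ ℤ/5 ⊕ ℤ/5

Derivation:
rank_ℚ(R)=2; free=4−2=2
SNF(R) diag = [5, 5] → torsion [5, 5]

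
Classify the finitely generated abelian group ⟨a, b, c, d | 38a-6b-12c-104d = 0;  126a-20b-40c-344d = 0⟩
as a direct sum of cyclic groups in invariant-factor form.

Answer: M ≅ ℤ^2 ⊕ ℤ/2 ⊕ ℤ/2

Derivation:
rank_ℚ(R)=2; free=4−2=2
SNF(R) diag = [2, 2] → torsion [2, 2]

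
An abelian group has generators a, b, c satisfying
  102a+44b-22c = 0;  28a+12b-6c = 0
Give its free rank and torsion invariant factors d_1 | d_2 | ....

Answer: M ≅ ℤ^1 ⊕ ℤ/2 ⊕ ℤ/2

Derivation:
rank_ℚ(R)=2; free=3−2=1
SNF(R) diag = [2, 2] → torsion [2, 2]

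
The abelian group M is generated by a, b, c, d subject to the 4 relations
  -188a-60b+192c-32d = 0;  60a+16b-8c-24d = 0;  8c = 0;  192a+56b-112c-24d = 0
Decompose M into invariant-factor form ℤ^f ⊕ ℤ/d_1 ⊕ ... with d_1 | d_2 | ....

rank_ℚ(R)=4; free=4−4=0
SNF(R) diag = [4, 4, 8, 24] → torsion [4, 4, 8, 24]

Answer: M ≅ ℤ/4 ⊕ ℤ/4 ⊕ ℤ/8 ⊕ ℤ/24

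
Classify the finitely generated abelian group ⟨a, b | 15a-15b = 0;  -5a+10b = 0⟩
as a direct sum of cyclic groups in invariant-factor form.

rank_ℚ(R)=2; free=2−2=0
SNF(R) diag = [5, 15] → torsion [5, 15]

Answer: M ≅ ℤ/5 ⊕ ℤ/15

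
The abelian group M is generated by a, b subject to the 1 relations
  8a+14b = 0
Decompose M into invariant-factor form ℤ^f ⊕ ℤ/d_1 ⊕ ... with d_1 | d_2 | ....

Answer: M ≅ ℤ^1 ⊕ ℤ/2

Derivation:
rank_ℚ(R)=1; free=2−1=1
SNF(R) diag = [2] → torsion [2]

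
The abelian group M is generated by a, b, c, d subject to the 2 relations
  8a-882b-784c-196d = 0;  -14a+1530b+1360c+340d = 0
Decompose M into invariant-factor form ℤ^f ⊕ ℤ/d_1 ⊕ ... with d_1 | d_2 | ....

rank_ℚ(R)=2; free=4−2=2
SNF(R) diag = [2, 6] → torsion [2, 6]

Answer: M ≅ ℤ^2 ⊕ ℤ/2 ⊕ ℤ/6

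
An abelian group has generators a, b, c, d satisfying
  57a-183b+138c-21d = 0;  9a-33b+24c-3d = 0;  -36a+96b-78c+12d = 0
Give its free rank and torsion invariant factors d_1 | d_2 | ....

rank_ℚ(R)=3; free=4−3=1
SNF(R) diag = [3, 6, 18] → torsion [3, 6, 18]

Answer: M ≅ ℤ^1 ⊕ ℤ/3 ⊕ ℤ/6 ⊕ ℤ/18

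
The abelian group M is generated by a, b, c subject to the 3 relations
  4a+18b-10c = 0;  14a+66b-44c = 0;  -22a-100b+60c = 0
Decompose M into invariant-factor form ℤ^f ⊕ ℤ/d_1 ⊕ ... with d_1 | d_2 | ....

Answer: M ≅ ℤ/2 ⊕ ℤ/2 ⊕ ℤ/6

Derivation:
rank_ℚ(R)=3; free=3−3=0
SNF(R) diag = [2, 2, 6] → torsion [2, 2, 6]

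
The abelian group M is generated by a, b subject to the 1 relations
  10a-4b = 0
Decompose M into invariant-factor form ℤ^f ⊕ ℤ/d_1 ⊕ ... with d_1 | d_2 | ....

Answer: M ≅ ℤ^1 ⊕ ℤ/2

Derivation:
rank_ℚ(R)=1; free=2−1=1
SNF(R) diag = [2] → torsion [2]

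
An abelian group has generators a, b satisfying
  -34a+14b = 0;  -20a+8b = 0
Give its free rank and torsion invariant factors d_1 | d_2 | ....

Answer: M ≅ ℤ/2 ⊕ ℤ/4

Derivation:
rank_ℚ(R)=2; free=2−2=0
SNF(R) diag = [2, 4] → torsion [2, 4]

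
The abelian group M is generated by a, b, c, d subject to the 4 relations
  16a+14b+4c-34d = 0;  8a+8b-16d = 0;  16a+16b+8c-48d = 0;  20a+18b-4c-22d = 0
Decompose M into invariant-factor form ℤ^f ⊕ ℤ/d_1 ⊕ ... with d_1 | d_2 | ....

Answer: M ≅ ℤ/2 ⊕ ℤ/4 ⊕ ℤ/8 ⊕ ℤ/8

Derivation:
rank_ℚ(R)=4; free=4−4=0
SNF(R) diag = [2, 4, 8, 8] → torsion [2, 4, 8, 8]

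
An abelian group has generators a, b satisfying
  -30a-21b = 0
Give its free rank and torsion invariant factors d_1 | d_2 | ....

rank_ℚ(R)=1; free=2−1=1
SNF(R) diag = [3] → torsion [3]

Answer: M ≅ ℤ^1 ⊕ ℤ/3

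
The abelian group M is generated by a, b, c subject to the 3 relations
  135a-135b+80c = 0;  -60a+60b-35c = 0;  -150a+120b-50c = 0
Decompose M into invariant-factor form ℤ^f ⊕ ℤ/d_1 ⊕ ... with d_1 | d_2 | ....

rank_ℚ(R)=3; free=3−3=0
SNF(R) diag = [5, 15, 30] → torsion [5, 15, 30]

Answer: M ≅ ℤ/5 ⊕ ℤ/15 ⊕ ℤ/30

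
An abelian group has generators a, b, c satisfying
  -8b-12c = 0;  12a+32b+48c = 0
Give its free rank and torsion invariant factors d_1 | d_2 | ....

rank_ℚ(R)=2; free=3−2=1
SNF(R) diag = [4, 12] → torsion [4, 12]

Answer: M ≅ ℤ^1 ⊕ ℤ/4 ⊕ ℤ/12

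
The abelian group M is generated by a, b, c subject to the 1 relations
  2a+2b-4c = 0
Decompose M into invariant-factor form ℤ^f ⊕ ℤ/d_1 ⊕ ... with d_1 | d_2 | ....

rank_ℚ(R)=1; free=3−1=2
SNF(R) diag = [2] → torsion [2]

Answer: M ≅ ℤ^2 ⊕ ℤ/2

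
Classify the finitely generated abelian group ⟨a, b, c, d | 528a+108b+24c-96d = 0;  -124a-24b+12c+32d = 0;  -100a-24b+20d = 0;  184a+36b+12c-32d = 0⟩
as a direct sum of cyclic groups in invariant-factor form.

Answer: M ≅ ℤ/4 ⊕ ℤ/12 ⊕ ℤ/12 ⊕ ℤ/12

Derivation:
rank_ℚ(R)=4; free=4−4=0
SNF(R) diag = [4, 12, 12, 12] → torsion [4, 12, 12, 12]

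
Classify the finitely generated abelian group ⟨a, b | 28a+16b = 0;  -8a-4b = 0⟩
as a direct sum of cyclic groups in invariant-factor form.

Answer: M ≅ ℤ/4 ⊕ ℤ/4

Derivation:
rank_ℚ(R)=2; free=2−2=0
SNF(R) diag = [4, 4] → torsion [4, 4]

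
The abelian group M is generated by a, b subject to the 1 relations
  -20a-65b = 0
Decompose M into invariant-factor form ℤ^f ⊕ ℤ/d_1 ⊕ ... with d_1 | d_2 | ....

Answer: M ≅ ℤ^1 ⊕ ℤ/5

Derivation:
rank_ℚ(R)=1; free=2−1=1
SNF(R) diag = [5] → torsion [5]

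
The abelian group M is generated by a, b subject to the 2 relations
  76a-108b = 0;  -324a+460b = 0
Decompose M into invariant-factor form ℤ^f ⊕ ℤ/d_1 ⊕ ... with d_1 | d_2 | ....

Answer: M ≅ ℤ/4 ⊕ ℤ/8

Derivation:
rank_ℚ(R)=2; free=2−2=0
SNF(R) diag = [4, 8] → torsion [4, 8]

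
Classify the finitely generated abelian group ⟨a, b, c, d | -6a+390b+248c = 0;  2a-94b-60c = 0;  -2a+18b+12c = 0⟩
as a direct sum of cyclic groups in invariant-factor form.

Answer: M ≅ ℤ^1 ⊕ ℤ/2 ⊕ ℤ/4 ⊕ ℤ/4

Derivation:
rank_ℚ(R)=3; free=4−3=1
SNF(R) diag = [2, 4, 4] → torsion [2, 4, 4]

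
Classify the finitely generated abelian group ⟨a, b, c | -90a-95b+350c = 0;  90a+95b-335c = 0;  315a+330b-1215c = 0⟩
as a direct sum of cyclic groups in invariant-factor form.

Answer: M ≅ ℤ/5 ⊕ ℤ/15 ⊕ ℤ/45

Derivation:
rank_ℚ(R)=3; free=3−3=0
SNF(R) diag = [5, 15, 45] → torsion [5, 15, 45]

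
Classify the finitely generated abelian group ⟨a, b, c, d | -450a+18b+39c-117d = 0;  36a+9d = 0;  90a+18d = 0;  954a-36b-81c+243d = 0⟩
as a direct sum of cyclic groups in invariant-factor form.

Answer: M ≅ ℤ/3 ⊕ ℤ/9 ⊕ ℤ/18 ⊕ ℤ/18

Derivation:
rank_ℚ(R)=4; free=4−4=0
SNF(R) diag = [3, 9, 18, 18] → torsion [3, 9, 18, 18]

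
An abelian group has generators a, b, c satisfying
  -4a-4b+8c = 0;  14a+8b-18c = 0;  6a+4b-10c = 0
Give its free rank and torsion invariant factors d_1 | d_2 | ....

rank_ℚ(R)=3; free=3−3=0
SNF(R) diag = [2, 4, 4] → torsion [2, 4, 4]

Answer: M ≅ ℤ/2 ⊕ ℤ/4 ⊕ ℤ/4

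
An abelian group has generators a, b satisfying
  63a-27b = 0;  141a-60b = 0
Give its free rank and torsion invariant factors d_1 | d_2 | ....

Answer: M ≅ ℤ/3 ⊕ ℤ/9

Derivation:
rank_ℚ(R)=2; free=2−2=0
SNF(R) diag = [3, 9] → torsion [3, 9]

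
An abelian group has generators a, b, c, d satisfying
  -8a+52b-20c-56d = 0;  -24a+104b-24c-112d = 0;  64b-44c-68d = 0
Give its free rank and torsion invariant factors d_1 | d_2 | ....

rank_ℚ(R)=3; free=4−3=1
SNF(R) diag = [4, 4, 8] → torsion [4, 4, 8]

Answer: M ≅ ℤ^1 ⊕ ℤ/4 ⊕ ℤ/4 ⊕ ℤ/8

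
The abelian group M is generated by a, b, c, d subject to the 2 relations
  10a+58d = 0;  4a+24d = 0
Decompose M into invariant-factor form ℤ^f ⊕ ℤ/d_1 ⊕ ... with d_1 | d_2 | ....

Answer: M ≅ ℤ^2 ⊕ ℤ/2 ⊕ ℤ/4

Derivation:
rank_ℚ(R)=2; free=4−2=2
SNF(R) diag = [2, 4] → torsion [2, 4]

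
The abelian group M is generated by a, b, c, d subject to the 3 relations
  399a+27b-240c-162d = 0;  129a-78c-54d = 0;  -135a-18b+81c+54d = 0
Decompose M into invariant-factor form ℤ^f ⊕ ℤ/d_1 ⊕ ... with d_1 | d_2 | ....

rank_ℚ(R)=3; free=4−3=1
SNF(R) diag = [3, 9, 27] → torsion [3, 9, 27]

Answer: M ≅ ℤ^1 ⊕ ℤ/3 ⊕ ℤ/9 ⊕ ℤ/27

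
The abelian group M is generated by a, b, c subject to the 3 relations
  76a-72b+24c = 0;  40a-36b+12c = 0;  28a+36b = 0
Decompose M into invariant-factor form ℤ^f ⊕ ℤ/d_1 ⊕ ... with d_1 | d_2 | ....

Answer: M ≅ ℤ/4 ⊕ ℤ/12 ⊕ ℤ/36

Derivation:
rank_ℚ(R)=3; free=3−3=0
SNF(R) diag = [4, 12, 36] → torsion [4, 12, 36]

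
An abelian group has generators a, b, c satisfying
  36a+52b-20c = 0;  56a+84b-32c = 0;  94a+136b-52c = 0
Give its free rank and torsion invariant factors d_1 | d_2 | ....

Answer: M ≅ ℤ/2 ⊕ ℤ/4 ⊕ ℤ/4

Derivation:
rank_ℚ(R)=3; free=3−3=0
SNF(R) diag = [2, 4, 4] → torsion [2, 4, 4]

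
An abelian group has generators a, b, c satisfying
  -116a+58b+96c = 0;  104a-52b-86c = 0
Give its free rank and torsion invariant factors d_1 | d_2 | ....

Answer: M ≅ ℤ^1 ⊕ ℤ/2 ⊕ ℤ/2

Derivation:
rank_ℚ(R)=2; free=3−2=1
SNF(R) diag = [2, 2] → torsion [2, 2]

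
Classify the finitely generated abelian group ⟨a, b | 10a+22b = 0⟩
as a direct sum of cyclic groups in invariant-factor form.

Answer: M ≅ ℤ^1 ⊕ ℤ/2

Derivation:
rank_ℚ(R)=1; free=2−1=1
SNF(R) diag = [2] → torsion [2]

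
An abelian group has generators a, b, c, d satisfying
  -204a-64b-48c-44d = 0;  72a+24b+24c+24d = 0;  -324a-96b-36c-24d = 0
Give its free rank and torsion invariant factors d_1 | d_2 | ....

rank_ℚ(R)=3; free=4−3=1
SNF(R) diag = [4, 12, 24] → torsion [4, 12, 24]

Answer: M ≅ ℤ^1 ⊕ ℤ/4 ⊕ ℤ/12 ⊕ ℤ/24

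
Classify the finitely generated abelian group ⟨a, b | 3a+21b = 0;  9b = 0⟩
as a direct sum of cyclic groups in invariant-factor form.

rank_ℚ(R)=2; free=2−2=0
SNF(R) diag = [3, 9] → torsion [3, 9]

Answer: M ≅ ℤ/3 ⊕ ℤ/9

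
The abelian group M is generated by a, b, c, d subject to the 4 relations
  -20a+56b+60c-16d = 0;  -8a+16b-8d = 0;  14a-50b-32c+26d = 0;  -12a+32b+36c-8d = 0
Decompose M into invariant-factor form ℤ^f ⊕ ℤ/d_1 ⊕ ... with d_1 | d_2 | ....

rank_ℚ(R)=4; free=4−4=0
SNF(R) diag = [2, 4, 8, 8] → torsion [2, 4, 8, 8]

Answer: M ≅ ℤ/2 ⊕ ℤ/4 ⊕ ℤ/8 ⊕ ℤ/8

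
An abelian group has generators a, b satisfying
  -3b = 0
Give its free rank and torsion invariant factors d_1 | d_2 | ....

rank_ℚ(R)=1; free=2−1=1
SNF(R) diag = [3] → torsion [3]

Answer: M ≅ ℤ^1 ⊕ ℤ/3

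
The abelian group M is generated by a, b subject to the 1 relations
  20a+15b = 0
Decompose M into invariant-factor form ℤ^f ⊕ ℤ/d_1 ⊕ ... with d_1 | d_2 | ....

Answer: M ≅ ℤ^1 ⊕ ℤ/5

Derivation:
rank_ℚ(R)=1; free=2−1=1
SNF(R) diag = [5] → torsion [5]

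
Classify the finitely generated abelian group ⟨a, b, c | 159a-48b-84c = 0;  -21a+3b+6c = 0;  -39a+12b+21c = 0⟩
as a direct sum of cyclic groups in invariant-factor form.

rank_ℚ(R)=3; free=3−3=0
SNF(R) diag = [3, 3, 3] → torsion [3, 3, 3]

Answer: M ≅ ℤ/3 ⊕ ℤ/3 ⊕ ℤ/3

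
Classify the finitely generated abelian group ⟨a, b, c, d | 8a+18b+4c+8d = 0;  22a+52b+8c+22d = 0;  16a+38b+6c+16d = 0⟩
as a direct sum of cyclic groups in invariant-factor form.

rank_ℚ(R)=3; free=4−3=1
SNF(R) diag = [2, 2, 2] → torsion [2, 2, 2]

Answer: M ≅ ℤ^1 ⊕ ℤ/2 ⊕ ℤ/2 ⊕ ℤ/2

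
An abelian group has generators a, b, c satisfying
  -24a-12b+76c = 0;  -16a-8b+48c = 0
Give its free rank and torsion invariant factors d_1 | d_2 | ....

Answer: M ≅ ℤ^1 ⊕ ℤ/4 ⊕ ℤ/8

Derivation:
rank_ℚ(R)=2; free=3−2=1
SNF(R) diag = [4, 8] → torsion [4, 8]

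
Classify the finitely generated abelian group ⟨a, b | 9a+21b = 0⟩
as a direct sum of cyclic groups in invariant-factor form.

Answer: M ≅ ℤ^1 ⊕ ℤ/3

Derivation:
rank_ℚ(R)=1; free=2−1=1
SNF(R) diag = [3] → torsion [3]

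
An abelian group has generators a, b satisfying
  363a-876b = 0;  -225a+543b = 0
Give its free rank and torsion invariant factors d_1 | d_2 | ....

Answer: M ≅ ℤ/3 ⊕ ℤ/3

Derivation:
rank_ℚ(R)=2; free=2−2=0
SNF(R) diag = [3, 3] → torsion [3, 3]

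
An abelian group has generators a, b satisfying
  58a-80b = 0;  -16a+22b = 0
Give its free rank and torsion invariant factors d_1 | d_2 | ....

Answer: M ≅ ℤ/2 ⊕ ℤ/2

Derivation:
rank_ℚ(R)=2; free=2−2=0
SNF(R) diag = [2, 2] → torsion [2, 2]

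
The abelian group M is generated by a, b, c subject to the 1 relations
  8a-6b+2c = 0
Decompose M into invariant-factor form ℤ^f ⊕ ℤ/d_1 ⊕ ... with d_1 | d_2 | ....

rank_ℚ(R)=1; free=3−1=2
SNF(R) diag = [2] → torsion [2]

Answer: M ≅ ℤ^2 ⊕ ℤ/2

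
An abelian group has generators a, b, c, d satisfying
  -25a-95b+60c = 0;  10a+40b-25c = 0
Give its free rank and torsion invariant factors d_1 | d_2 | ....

rank_ℚ(R)=2; free=4−2=2
SNF(R) diag = [5, 5] → torsion [5, 5]

Answer: M ≅ ℤ^2 ⊕ ℤ/5 ⊕ ℤ/5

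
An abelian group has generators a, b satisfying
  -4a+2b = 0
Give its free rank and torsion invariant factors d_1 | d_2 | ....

Answer: M ≅ ℤ^1 ⊕ ℤ/2

Derivation:
rank_ℚ(R)=1; free=2−1=1
SNF(R) diag = [2] → torsion [2]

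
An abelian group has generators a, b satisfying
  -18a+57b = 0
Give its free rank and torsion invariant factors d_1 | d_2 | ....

Answer: M ≅ ℤ^1 ⊕ ℤ/3

Derivation:
rank_ℚ(R)=1; free=2−1=1
SNF(R) diag = [3] → torsion [3]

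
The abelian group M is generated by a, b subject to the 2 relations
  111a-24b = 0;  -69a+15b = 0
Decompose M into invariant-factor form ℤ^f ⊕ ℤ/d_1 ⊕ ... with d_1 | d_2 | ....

Answer: M ≅ ℤ/3 ⊕ ℤ/3

Derivation:
rank_ℚ(R)=2; free=2−2=0
SNF(R) diag = [3, 3] → torsion [3, 3]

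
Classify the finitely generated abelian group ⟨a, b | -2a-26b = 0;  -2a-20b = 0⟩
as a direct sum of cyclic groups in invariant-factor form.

rank_ℚ(R)=2; free=2−2=0
SNF(R) diag = [2, 6] → torsion [2, 6]

Answer: M ≅ ℤ/2 ⊕ ℤ/6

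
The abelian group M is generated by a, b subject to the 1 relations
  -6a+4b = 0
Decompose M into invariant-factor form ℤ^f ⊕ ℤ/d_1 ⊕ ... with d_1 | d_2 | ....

Answer: M ≅ ℤ^1 ⊕ ℤ/2

Derivation:
rank_ℚ(R)=1; free=2−1=1
SNF(R) diag = [2] → torsion [2]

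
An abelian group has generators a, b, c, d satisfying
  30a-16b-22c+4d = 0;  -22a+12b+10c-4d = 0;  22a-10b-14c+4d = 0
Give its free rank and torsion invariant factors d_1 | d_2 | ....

rank_ℚ(R)=3; free=4−3=1
SNF(R) diag = [2, 2, 4] → torsion [2, 2, 4]

Answer: M ≅ ℤ^1 ⊕ ℤ/2 ⊕ ℤ/2 ⊕ ℤ/4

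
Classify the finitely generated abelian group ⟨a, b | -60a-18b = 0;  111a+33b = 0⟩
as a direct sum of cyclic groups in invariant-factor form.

Answer: M ≅ ℤ/3 ⊕ ℤ/6

Derivation:
rank_ℚ(R)=2; free=2−2=0
SNF(R) diag = [3, 6] → torsion [3, 6]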